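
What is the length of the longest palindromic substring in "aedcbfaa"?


Input: "aedcbfaa"
Checking substrings for palindromes:
  [6:8] "aa" (len 2) => palindrome
Longest palindromic substring: "aa" with length 2

2


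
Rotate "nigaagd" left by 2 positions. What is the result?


Input: "nigaagd", rotate left by 2
First 2 characters: "ni"
Remaining characters: "gaagd"
Concatenate remaining + first: "gaagd" + "ni" = "gaagdni"

gaagdni


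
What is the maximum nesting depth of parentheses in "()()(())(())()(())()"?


Input: "()()(())(())()(())()"
Tracking depth:
  Position 0 '(': depth becomes 1
  Position 1 ')': depth becomes 0
  Position 2 '(': depth becomes 1
  Position 3 ')': depth becomes 0
  Position 4 '(': depth becomes 1
  Position 5 '(': depth becomes 2
  Position 6 ')': depth becomes 1
  Position 7 ')': depth becomes 0
  Position 8 '(': depth becomes 1
  Position 9 '(': depth becomes 2
  Position 10 ')': depth becomes 1
  Position 11 ')': depth becomes 0
  Position 12 '(': depth becomes 1
  Position 13 ')': depth becomes 0
  Position 14 '(': depth becomes 1
  Position 15 '(': depth becomes 2
  Position 16 ')': depth becomes 1
  Position 17 ')': depth becomes 0
  Position 18 '(': depth becomes 1
  Position 19 ')': depth becomes 0
Maximum depth reached: 2

2


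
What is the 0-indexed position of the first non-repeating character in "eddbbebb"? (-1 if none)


Input: eddbbebb
Character frequencies:
  'b': 4
  'd': 2
  'e': 2
Scanning left to right for freq == 1:
  Position 0 ('e'): freq=2, skip
  Position 1 ('d'): freq=2, skip
  Position 2 ('d'): freq=2, skip
  Position 3 ('b'): freq=4, skip
  Position 4 ('b'): freq=4, skip
  Position 5 ('e'): freq=2, skip
  Position 6 ('b'): freq=4, skip
  Position 7 ('b'): freq=4, skip
  No unique character found => answer = -1

-1


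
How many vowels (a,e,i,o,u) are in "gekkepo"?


Input: gekkepo
Checking each character:
  'g' at position 0: consonant
  'e' at position 1: vowel (running total: 1)
  'k' at position 2: consonant
  'k' at position 3: consonant
  'e' at position 4: vowel (running total: 2)
  'p' at position 5: consonant
  'o' at position 6: vowel (running total: 3)
Total vowels: 3

3


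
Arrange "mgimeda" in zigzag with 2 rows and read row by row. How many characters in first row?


Zigzag "mgimeda" into 2 rows:
Placing characters:
  'm' => row 0
  'g' => row 1
  'i' => row 0
  'm' => row 1
  'e' => row 0
  'd' => row 1
  'a' => row 0
Rows:
  Row 0: "miea"
  Row 1: "gmd"
First row length: 4

4


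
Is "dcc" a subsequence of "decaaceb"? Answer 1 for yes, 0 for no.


Check if "dcc" is a subsequence of "decaaceb"
Greedy scan:
  Position 0 ('d'): matches sub[0] = 'd'
  Position 1 ('e'): no match needed
  Position 2 ('c'): matches sub[1] = 'c'
  Position 3 ('a'): no match needed
  Position 4 ('a'): no match needed
  Position 5 ('c'): matches sub[2] = 'c'
  Position 6 ('e'): no match needed
  Position 7 ('b'): no match needed
All 3 characters matched => is a subsequence

1


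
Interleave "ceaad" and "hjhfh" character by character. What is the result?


Interleaving "ceaad" and "hjhfh":
  Position 0: 'c' from first, 'h' from second => "ch"
  Position 1: 'e' from first, 'j' from second => "ej"
  Position 2: 'a' from first, 'h' from second => "ah"
  Position 3: 'a' from first, 'f' from second => "af"
  Position 4: 'd' from first, 'h' from second => "dh"
Result: chejahafdh

chejahafdh


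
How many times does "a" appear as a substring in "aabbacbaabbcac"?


Searching for "a" in "aabbacbaabbcac"
Scanning each position:
  Position 0: "a" => MATCH
  Position 1: "a" => MATCH
  Position 2: "b" => no
  Position 3: "b" => no
  Position 4: "a" => MATCH
  Position 5: "c" => no
  Position 6: "b" => no
  Position 7: "a" => MATCH
  Position 8: "a" => MATCH
  Position 9: "b" => no
  Position 10: "b" => no
  Position 11: "c" => no
  Position 12: "a" => MATCH
  Position 13: "c" => no
Total occurrences: 6

6


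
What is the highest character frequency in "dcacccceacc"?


Input: dcacccceacc
Character counts:
  'a': 2
  'c': 7
  'd': 1
  'e': 1
Maximum frequency: 7

7


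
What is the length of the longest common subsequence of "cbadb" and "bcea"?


LCS of "cbadb" and "bcea"
DP table:
           b    c    e    a
      0    0    0    0    0
  c   0    0    1    1    1
  b   0    1    1    1    1
  a   0    1    1    1    2
  d   0    1    1    1    2
  b   0    1    1    1    2
LCS length = dp[5][4] = 2

2


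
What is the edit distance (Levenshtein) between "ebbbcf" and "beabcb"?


Computing edit distance: "ebbbcf" -> "beabcb"
DP table:
           b    e    a    b    c    b
      0    1    2    3    4    5    6
  e   1    1    1    2    3    4    5
  b   2    1    2    2    2    3    4
  b   3    2    2    3    2    3    3
  b   4    3    3    3    3    3    3
  c   5    4    4    4    4    3    4
  f   6    5    5    5    5    4    4
Edit distance = dp[6][6] = 4

4


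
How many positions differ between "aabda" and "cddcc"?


Comparing "aabda" and "cddcc" position by position:
  Position 0: 'a' vs 'c' => DIFFER
  Position 1: 'a' vs 'd' => DIFFER
  Position 2: 'b' vs 'd' => DIFFER
  Position 3: 'd' vs 'c' => DIFFER
  Position 4: 'a' vs 'c' => DIFFER
Positions that differ: 5

5


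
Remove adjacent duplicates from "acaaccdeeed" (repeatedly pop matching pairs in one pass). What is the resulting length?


Input: acaaccdeeed
Stack-based adjacent duplicate removal:
  Read 'a': push. Stack: a
  Read 'c': push. Stack: ac
  Read 'a': push. Stack: aca
  Read 'a': matches stack top 'a' => pop. Stack: ac
  Read 'c': matches stack top 'c' => pop. Stack: a
  Read 'c': push. Stack: ac
  Read 'd': push. Stack: acd
  Read 'e': push. Stack: acde
  Read 'e': matches stack top 'e' => pop. Stack: acd
  Read 'e': push. Stack: acde
  Read 'd': push. Stack: acded
Final stack: "acded" (length 5)

5


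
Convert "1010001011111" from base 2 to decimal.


Input: "1010001011111" in base 2
Positional expansion:
  Digit '1' (value 1) x 2^12 = 4096
  Digit '0' (value 0) x 2^11 = 0
  Digit '1' (value 1) x 2^10 = 1024
  Digit '0' (value 0) x 2^9 = 0
  Digit '0' (value 0) x 2^8 = 0
  Digit '0' (value 0) x 2^7 = 0
  Digit '1' (value 1) x 2^6 = 64
  Digit '0' (value 0) x 2^5 = 0
  Digit '1' (value 1) x 2^4 = 16
  Digit '1' (value 1) x 2^3 = 8
  Digit '1' (value 1) x 2^2 = 4
  Digit '1' (value 1) x 2^1 = 2
  Digit '1' (value 1) x 2^0 = 1
Sum = 5215

5215


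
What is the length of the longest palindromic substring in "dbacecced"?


Input: "dbacecced"
Checking substrings for palindromes:
  [4:8] "ecce" (len 4) => palindrome
  [3:6] "cec" (len 3) => palindrome
  [5:7] "cc" (len 2) => palindrome
Longest palindromic substring: "ecce" with length 4

4


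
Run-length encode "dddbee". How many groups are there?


Input: dddbee
Scanning for consecutive runs:
  Group 1: 'd' x 3 (positions 0-2)
  Group 2: 'b' x 1 (positions 3-3)
  Group 3: 'e' x 2 (positions 4-5)
Total groups: 3

3


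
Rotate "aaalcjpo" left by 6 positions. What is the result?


Input: "aaalcjpo", rotate left by 6
First 6 characters: "aaalcj"
Remaining characters: "po"
Concatenate remaining + first: "po" + "aaalcj" = "poaaalcj"

poaaalcj


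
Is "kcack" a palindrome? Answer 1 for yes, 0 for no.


Input: kcack
Reversed: kcack
  Compare pos 0 ('k') with pos 4 ('k'): match
  Compare pos 1 ('c') with pos 3 ('c'): match
Result: palindrome

1


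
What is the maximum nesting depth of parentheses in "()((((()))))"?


Input: "()((((()))))"
Tracking depth:
  Position 0 '(': depth becomes 1
  Position 1 ')': depth becomes 0
  Position 2 '(': depth becomes 1
  Position 3 '(': depth becomes 2
  Position 4 '(': depth becomes 3
  Position 5 '(': depth becomes 4
  Position 6 '(': depth becomes 5
  Position 7 ')': depth becomes 4
  Position 8 ')': depth becomes 3
  Position 9 ')': depth becomes 2
  Position 10 ')': depth becomes 1
  Position 11 ')': depth becomes 0
Maximum depth reached: 5

5


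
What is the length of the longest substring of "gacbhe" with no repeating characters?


Input: "gacbhe"
Sliding window (track last position of each char):
  Position 0 ('g'): window [0,0] length 1 -- new best
  Position 1 ('a'): window [0,1] length 2 -- new best
  Position 2 ('c'): window [0,2] length 3 -- new best
  Position 3 ('b'): window [0,3] length 4 -- new best
  Position 4 ('h'): window [0,4] length 5 -- new best
  Position 5 ('e'): window [0,5] length 6 -- new best
Longest substring with no repeats: "gacbhe" with length 6

6


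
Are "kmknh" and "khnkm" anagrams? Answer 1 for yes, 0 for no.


Strings: "kmknh", "khnkm"
Sorted first:  hkkmn
Sorted second: hkkmn
Sorted forms match => anagrams

1


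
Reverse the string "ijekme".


Input: ijekme
Reading characters right to left:
  Position 5: 'e'
  Position 4: 'm'
  Position 3: 'k'
  Position 2: 'e'
  Position 1: 'j'
  Position 0: 'i'
Reversed: emkeji

emkeji


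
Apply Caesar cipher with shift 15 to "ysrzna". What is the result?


Caesar cipher: shift "ysrzna" by 15
  'y' (pos 24) + 15 = pos 13 = 'n'
  's' (pos 18) + 15 = pos 7 = 'h'
  'r' (pos 17) + 15 = pos 6 = 'g'
  'z' (pos 25) + 15 = pos 14 = 'o'
  'n' (pos 13) + 15 = pos 2 = 'c'
  'a' (pos 0) + 15 = pos 15 = 'p'
Result: nhgocp

nhgocp


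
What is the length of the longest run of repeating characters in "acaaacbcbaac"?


Input: "acaaacbcbaac"
Scanning for longest run:
  Position 1 ('c'): new char, reset run to 1
  Position 2 ('a'): new char, reset run to 1
  Position 3 ('a'): continues run of 'a', length=2
  Position 4 ('a'): continues run of 'a', length=3
  Position 5 ('c'): new char, reset run to 1
  Position 6 ('b'): new char, reset run to 1
  Position 7 ('c'): new char, reset run to 1
  Position 8 ('b'): new char, reset run to 1
  Position 9 ('a'): new char, reset run to 1
  Position 10 ('a'): continues run of 'a', length=2
  Position 11 ('c'): new char, reset run to 1
Longest run: 'a' with length 3

3


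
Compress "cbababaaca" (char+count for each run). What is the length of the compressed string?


Input: cbababaaca
Runs:
  'c' x 1 => "c1"
  'b' x 1 => "b1"
  'a' x 1 => "a1"
  'b' x 1 => "b1"
  'a' x 1 => "a1"
  'b' x 1 => "b1"
  'a' x 2 => "a2"
  'c' x 1 => "c1"
  'a' x 1 => "a1"
Compressed: "c1b1a1b1a1b1a2c1a1"
Compressed length: 18

18


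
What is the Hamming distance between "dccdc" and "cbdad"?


Comparing "dccdc" and "cbdad" position by position:
  Position 0: 'd' vs 'c' => differ
  Position 1: 'c' vs 'b' => differ
  Position 2: 'c' vs 'd' => differ
  Position 3: 'd' vs 'a' => differ
  Position 4: 'c' vs 'd' => differ
Total differences (Hamming distance): 5

5


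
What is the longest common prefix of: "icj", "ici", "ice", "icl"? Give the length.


Words: icj, ici, ice, icl
  Position 0: all 'i' => match
  Position 1: all 'c' => match
  Position 2: ('j', 'i', 'e', 'l') => mismatch, stop
LCP = "ic" (length 2)

2


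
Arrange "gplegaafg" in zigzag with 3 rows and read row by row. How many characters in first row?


Zigzag "gplegaafg" into 3 rows:
Placing characters:
  'g' => row 0
  'p' => row 1
  'l' => row 2
  'e' => row 1
  'g' => row 0
  'a' => row 1
  'a' => row 2
  'f' => row 1
  'g' => row 0
Rows:
  Row 0: "ggg"
  Row 1: "peaf"
  Row 2: "la"
First row length: 3

3


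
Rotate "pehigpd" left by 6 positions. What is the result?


Input: "pehigpd", rotate left by 6
First 6 characters: "pehigp"
Remaining characters: "d"
Concatenate remaining + first: "d" + "pehigp" = "dpehigp"

dpehigp


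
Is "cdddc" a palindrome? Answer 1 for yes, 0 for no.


Input: cdddc
Reversed: cdddc
  Compare pos 0 ('c') with pos 4 ('c'): match
  Compare pos 1 ('d') with pos 3 ('d'): match
Result: palindrome

1


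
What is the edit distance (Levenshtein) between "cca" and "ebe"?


Computing edit distance: "cca" -> "ebe"
DP table:
           e    b    e
      0    1    2    3
  c   1    1    2    3
  c   2    2    2    3
  a   3    3    3    3
Edit distance = dp[3][3] = 3

3


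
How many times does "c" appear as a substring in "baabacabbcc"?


Searching for "c" in "baabacabbcc"
Scanning each position:
  Position 0: "b" => no
  Position 1: "a" => no
  Position 2: "a" => no
  Position 3: "b" => no
  Position 4: "a" => no
  Position 5: "c" => MATCH
  Position 6: "a" => no
  Position 7: "b" => no
  Position 8: "b" => no
  Position 9: "c" => MATCH
  Position 10: "c" => MATCH
Total occurrences: 3

3


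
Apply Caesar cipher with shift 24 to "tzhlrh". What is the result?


Caesar cipher: shift "tzhlrh" by 24
  't' (pos 19) + 24 = pos 17 = 'r'
  'z' (pos 25) + 24 = pos 23 = 'x'
  'h' (pos 7) + 24 = pos 5 = 'f'
  'l' (pos 11) + 24 = pos 9 = 'j'
  'r' (pos 17) + 24 = pos 15 = 'p'
  'h' (pos 7) + 24 = pos 5 = 'f'
Result: rxfjpf

rxfjpf


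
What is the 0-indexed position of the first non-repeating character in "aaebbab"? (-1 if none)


Input: aaebbab
Character frequencies:
  'a': 3
  'b': 3
  'e': 1
Scanning left to right for freq == 1:
  Position 0 ('a'): freq=3, skip
  Position 1 ('a'): freq=3, skip
  Position 2 ('e'): unique! => answer = 2

2


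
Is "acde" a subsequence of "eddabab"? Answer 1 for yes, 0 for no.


Check if "acde" is a subsequence of "eddabab"
Greedy scan:
  Position 0 ('e'): no match needed
  Position 1 ('d'): no match needed
  Position 2 ('d'): no match needed
  Position 3 ('a'): matches sub[0] = 'a'
  Position 4 ('b'): no match needed
  Position 5 ('a'): no match needed
  Position 6 ('b'): no match needed
Only matched 1/4 characters => not a subsequence

0


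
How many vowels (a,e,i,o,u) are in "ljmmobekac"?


Input: ljmmobekac
Checking each character:
  'l' at position 0: consonant
  'j' at position 1: consonant
  'm' at position 2: consonant
  'm' at position 3: consonant
  'o' at position 4: vowel (running total: 1)
  'b' at position 5: consonant
  'e' at position 6: vowel (running total: 2)
  'k' at position 7: consonant
  'a' at position 8: vowel (running total: 3)
  'c' at position 9: consonant
Total vowels: 3

3


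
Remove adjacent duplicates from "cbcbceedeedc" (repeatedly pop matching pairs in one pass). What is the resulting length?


Input: cbcbceedeedc
Stack-based adjacent duplicate removal:
  Read 'c': push. Stack: c
  Read 'b': push. Stack: cb
  Read 'c': push. Stack: cbc
  Read 'b': push. Stack: cbcb
  Read 'c': push. Stack: cbcbc
  Read 'e': push. Stack: cbcbce
  Read 'e': matches stack top 'e' => pop. Stack: cbcbc
  Read 'd': push. Stack: cbcbcd
  Read 'e': push. Stack: cbcbcde
  Read 'e': matches stack top 'e' => pop. Stack: cbcbcd
  Read 'd': matches stack top 'd' => pop. Stack: cbcbc
  Read 'c': matches stack top 'c' => pop. Stack: cbcb
Final stack: "cbcb" (length 4)

4


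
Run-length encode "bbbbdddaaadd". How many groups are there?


Input: bbbbdddaaadd
Scanning for consecutive runs:
  Group 1: 'b' x 4 (positions 0-3)
  Group 2: 'd' x 3 (positions 4-6)
  Group 3: 'a' x 3 (positions 7-9)
  Group 4: 'd' x 2 (positions 10-11)
Total groups: 4

4


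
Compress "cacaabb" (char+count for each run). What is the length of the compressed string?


Input: cacaabb
Runs:
  'c' x 1 => "c1"
  'a' x 1 => "a1"
  'c' x 1 => "c1"
  'a' x 2 => "a2"
  'b' x 2 => "b2"
Compressed: "c1a1c1a2b2"
Compressed length: 10

10


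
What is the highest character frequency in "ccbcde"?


Input: ccbcde
Character counts:
  'b': 1
  'c': 3
  'd': 1
  'e': 1
Maximum frequency: 3

3


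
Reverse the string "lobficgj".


Input: lobficgj
Reading characters right to left:
  Position 7: 'j'
  Position 6: 'g'
  Position 5: 'c'
  Position 4: 'i'
  Position 3: 'f'
  Position 2: 'b'
  Position 1: 'o'
  Position 0: 'l'
Reversed: jgcifbol

jgcifbol


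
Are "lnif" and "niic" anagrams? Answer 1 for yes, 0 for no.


Strings: "lnif", "niic"
Sorted first:  filn
Sorted second: ciin
Differ at position 0: 'f' vs 'c' => not anagrams

0


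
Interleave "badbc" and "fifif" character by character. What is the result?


Interleaving "badbc" and "fifif":
  Position 0: 'b' from first, 'f' from second => "bf"
  Position 1: 'a' from first, 'i' from second => "ai"
  Position 2: 'd' from first, 'f' from second => "df"
  Position 3: 'b' from first, 'i' from second => "bi"
  Position 4: 'c' from first, 'f' from second => "cf"
Result: bfaidfbicf

bfaidfbicf


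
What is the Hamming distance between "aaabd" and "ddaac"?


Comparing "aaabd" and "ddaac" position by position:
  Position 0: 'a' vs 'd' => differ
  Position 1: 'a' vs 'd' => differ
  Position 2: 'a' vs 'a' => same
  Position 3: 'b' vs 'a' => differ
  Position 4: 'd' vs 'c' => differ
Total differences (Hamming distance): 4

4


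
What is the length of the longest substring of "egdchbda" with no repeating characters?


Input: "egdchbda"
Sliding window (track last position of each char):
  Position 0 ('e'): window [0,0] length 1 -- new best
  Position 1 ('g'): window [0,1] length 2 -- new best
  Position 2 ('d'): window [0,2] length 3 -- new best
  Position 3 ('c'): window [0,3] length 4 -- new best
  Position 4 ('h'): window [0,4] length 5 -- new best
  Position 5 ('b'): window [0,5] length 6 -- new best
  Position 6 ('d'): repeat (last at 2), move window start to 3
  Position 6 ('d'): window [3,6] length 4
  Position 7 ('a'): window [3,7] length 5
Longest substring with no repeats: "egdchb" with length 6

6


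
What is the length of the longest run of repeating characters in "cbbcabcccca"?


Input: "cbbcabcccca"
Scanning for longest run:
  Position 1 ('b'): new char, reset run to 1
  Position 2 ('b'): continues run of 'b', length=2
  Position 3 ('c'): new char, reset run to 1
  Position 4 ('a'): new char, reset run to 1
  Position 5 ('b'): new char, reset run to 1
  Position 6 ('c'): new char, reset run to 1
  Position 7 ('c'): continues run of 'c', length=2
  Position 8 ('c'): continues run of 'c', length=3
  Position 9 ('c'): continues run of 'c', length=4
  Position 10 ('a'): new char, reset run to 1
Longest run: 'c' with length 4

4


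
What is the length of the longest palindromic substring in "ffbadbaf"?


Input: "ffbadbaf"
Checking substrings for palindromes:
  [0:2] "ff" (len 2) => palindrome
Longest palindromic substring: "ff" with length 2

2


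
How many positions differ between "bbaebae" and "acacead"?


Comparing "bbaebae" and "acacead" position by position:
  Position 0: 'b' vs 'a' => DIFFER
  Position 1: 'b' vs 'c' => DIFFER
  Position 2: 'a' vs 'a' => same
  Position 3: 'e' vs 'c' => DIFFER
  Position 4: 'b' vs 'e' => DIFFER
  Position 5: 'a' vs 'a' => same
  Position 6: 'e' vs 'd' => DIFFER
Positions that differ: 5

5


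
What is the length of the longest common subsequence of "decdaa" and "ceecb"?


LCS of "decdaa" and "ceecb"
DP table:
           c    e    e    c    b
      0    0    0    0    0    0
  d   0    0    0    0    0    0
  e   0    0    1    1    1    1
  c   0    1    1    1    2    2
  d   0    1    1    1    2    2
  a   0    1    1    1    2    2
  a   0    1    1    1    2    2
LCS length = dp[6][5] = 2

2


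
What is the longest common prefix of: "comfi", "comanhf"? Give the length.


Words: comfi, comanhf
  Position 0: all 'c' => match
  Position 1: all 'o' => match
  Position 2: all 'm' => match
  Position 3: ('f', 'a') => mismatch, stop
LCP = "com" (length 3)

3


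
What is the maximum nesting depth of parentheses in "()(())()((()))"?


Input: "()(())()((()))"
Tracking depth:
  Position 0 '(': depth becomes 1
  Position 1 ')': depth becomes 0
  Position 2 '(': depth becomes 1
  Position 3 '(': depth becomes 2
  Position 4 ')': depth becomes 1
  Position 5 ')': depth becomes 0
  Position 6 '(': depth becomes 1
  Position 7 ')': depth becomes 0
  Position 8 '(': depth becomes 1
  Position 9 '(': depth becomes 2
  Position 10 '(': depth becomes 3
  Position 11 ')': depth becomes 2
  Position 12 ')': depth becomes 1
  Position 13 ')': depth becomes 0
Maximum depth reached: 3

3


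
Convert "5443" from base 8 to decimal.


Input: "5443" in base 8
Positional expansion:
  Digit '5' (value 5) x 8^3 = 2560
  Digit '4' (value 4) x 8^2 = 256
  Digit '4' (value 4) x 8^1 = 32
  Digit '3' (value 3) x 8^0 = 3
Sum = 2851

2851


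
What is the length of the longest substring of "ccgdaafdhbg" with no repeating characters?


Input: "ccgdaafdhbg"
Sliding window (track last position of each char):
  Position 0 ('c'): window [0,0] length 1 -- new best
  Position 1 ('c'): repeat (last at 0), move window start to 1
  Position 1 ('c'): window [1,1] length 1
  Position 2 ('g'): window [1,2] length 2 -- new best
  Position 3 ('d'): window [1,3] length 3 -- new best
  Position 4 ('a'): window [1,4] length 4 -- new best
  Position 5 ('a'): repeat (last at 4), move window start to 5
  Position 5 ('a'): window [5,5] length 1
  Position 6 ('f'): window [5,6] length 2
  Position 7 ('d'): window [5,7] length 3
  Position 8 ('h'): window [5,8] length 4
  Position 9 ('b'): window [5,9] length 5 -- new best
  Position 10 ('g'): window [5,10] length 6 -- new best
Longest substring with no repeats: "afdhbg" with length 6

6


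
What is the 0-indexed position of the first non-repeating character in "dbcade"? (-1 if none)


Input: dbcade
Character frequencies:
  'a': 1
  'b': 1
  'c': 1
  'd': 2
  'e': 1
Scanning left to right for freq == 1:
  Position 0 ('d'): freq=2, skip
  Position 1 ('b'): unique! => answer = 1

1


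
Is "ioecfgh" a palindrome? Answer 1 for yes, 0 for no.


Input: ioecfgh
Reversed: hgfceoi
  Compare pos 0 ('i') with pos 6 ('h'): MISMATCH
  Compare pos 1 ('o') with pos 5 ('g'): MISMATCH
  Compare pos 2 ('e') with pos 4 ('f'): MISMATCH
Result: not a palindrome

0


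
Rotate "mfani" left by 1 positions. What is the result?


Input: "mfani", rotate left by 1
First 1 characters: "m"
Remaining characters: "fani"
Concatenate remaining + first: "fani" + "m" = "fanim"

fanim


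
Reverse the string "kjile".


Input: kjile
Reading characters right to left:
  Position 4: 'e'
  Position 3: 'l'
  Position 2: 'i'
  Position 1: 'j'
  Position 0: 'k'
Reversed: elijk

elijk


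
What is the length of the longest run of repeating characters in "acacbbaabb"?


Input: "acacbbaabb"
Scanning for longest run:
  Position 1 ('c'): new char, reset run to 1
  Position 2 ('a'): new char, reset run to 1
  Position 3 ('c'): new char, reset run to 1
  Position 4 ('b'): new char, reset run to 1
  Position 5 ('b'): continues run of 'b', length=2
  Position 6 ('a'): new char, reset run to 1
  Position 7 ('a'): continues run of 'a', length=2
  Position 8 ('b'): new char, reset run to 1
  Position 9 ('b'): continues run of 'b', length=2
Longest run: 'b' with length 2

2


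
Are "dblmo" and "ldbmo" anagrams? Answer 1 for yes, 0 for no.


Strings: "dblmo", "ldbmo"
Sorted first:  bdlmo
Sorted second: bdlmo
Sorted forms match => anagrams

1


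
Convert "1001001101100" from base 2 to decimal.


Input: "1001001101100" in base 2
Positional expansion:
  Digit '1' (value 1) x 2^12 = 4096
  Digit '0' (value 0) x 2^11 = 0
  Digit '0' (value 0) x 2^10 = 0
  Digit '1' (value 1) x 2^9 = 512
  Digit '0' (value 0) x 2^8 = 0
  Digit '0' (value 0) x 2^7 = 0
  Digit '1' (value 1) x 2^6 = 64
  Digit '1' (value 1) x 2^5 = 32
  Digit '0' (value 0) x 2^4 = 0
  Digit '1' (value 1) x 2^3 = 8
  Digit '1' (value 1) x 2^2 = 4
  Digit '0' (value 0) x 2^1 = 0
  Digit '0' (value 0) x 2^0 = 0
Sum = 4716

4716


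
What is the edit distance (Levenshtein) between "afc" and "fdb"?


Computing edit distance: "afc" -> "fdb"
DP table:
           f    d    b
      0    1    2    3
  a   1    1    2    3
  f   2    1    2    3
  c   3    2    2    3
Edit distance = dp[3][3] = 3

3


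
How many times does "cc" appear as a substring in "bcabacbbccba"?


Searching for "cc" in "bcabacbbccba"
Scanning each position:
  Position 0: "bc" => no
  Position 1: "ca" => no
  Position 2: "ab" => no
  Position 3: "ba" => no
  Position 4: "ac" => no
  Position 5: "cb" => no
  Position 6: "bb" => no
  Position 7: "bc" => no
  Position 8: "cc" => MATCH
  Position 9: "cb" => no
  Position 10: "ba" => no
Total occurrences: 1

1


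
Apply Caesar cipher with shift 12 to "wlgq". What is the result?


Caesar cipher: shift "wlgq" by 12
  'w' (pos 22) + 12 = pos 8 = 'i'
  'l' (pos 11) + 12 = pos 23 = 'x'
  'g' (pos 6) + 12 = pos 18 = 's'
  'q' (pos 16) + 12 = pos 2 = 'c'
Result: ixsc

ixsc


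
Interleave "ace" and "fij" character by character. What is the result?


Interleaving "ace" and "fij":
  Position 0: 'a' from first, 'f' from second => "af"
  Position 1: 'c' from first, 'i' from second => "ci"
  Position 2: 'e' from first, 'j' from second => "ej"
Result: afciej

afciej


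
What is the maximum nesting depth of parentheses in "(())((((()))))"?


Input: "(())((((()))))"
Tracking depth:
  Position 0 '(': depth becomes 1
  Position 1 '(': depth becomes 2
  Position 2 ')': depth becomes 1
  Position 3 ')': depth becomes 0
  Position 4 '(': depth becomes 1
  Position 5 '(': depth becomes 2
  Position 6 '(': depth becomes 3
  Position 7 '(': depth becomes 4
  Position 8 '(': depth becomes 5
  Position 9 ')': depth becomes 4
  Position 10 ')': depth becomes 3
  Position 11 ')': depth becomes 2
  Position 12 ')': depth becomes 1
  Position 13 ')': depth becomes 0
Maximum depth reached: 5

5


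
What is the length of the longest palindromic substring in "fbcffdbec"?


Input: "fbcffdbec"
Checking substrings for palindromes:
  [3:5] "ff" (len 2) => palindrome
Longest palindromic substring: "ff" with length 2

2


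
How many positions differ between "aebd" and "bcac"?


Comparing "aebd" and "bcac" position by position:
  Position 0: 'a' vs 'b' => DIFFER
  Position 1: 'e' vs 'c' => DIFFER
  Position 2: 'b' vs 'a' => DIFFER
  Position 3: 'd' vs 'c' => DIFFER
Positions that differ: 4

4


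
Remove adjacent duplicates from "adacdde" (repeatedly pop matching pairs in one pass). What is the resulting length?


Input: adacdde
Stack-based adjacent duplicate removal:
  Read 'a': push. Stack: a
  Read 'd': push. Stack: ad
  Read 'a': push. Stack: ada
  Read 'c': push. Stack: adac
  Read 'd': push. Stack: adacd
  Read 'd': matches stack top 'd' => pop. Stack: adac
  Read 'e': push. Stack: adace
Final stack: "adace" (length 5)

5


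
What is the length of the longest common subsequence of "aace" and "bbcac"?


LCS of "aace" and "bbcac"
DP table:
           b    b    c    a    c
      0    0    0    0    0    0
  a   0    0    0    0    1    1
  a   0    0    0    0    1    1
  c   0    0    0    1    1    2
  e   0    0    0    1    1    2
LCS length = dp[4][5] = 2

2


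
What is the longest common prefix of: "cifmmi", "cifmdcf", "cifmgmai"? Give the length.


Words: cifmmi, cifmdcf, cifmgmai
  Position 0: all 'c' => match
  Position 1: all 'i' => match
  Position 2: all 'f' => match
  Position 3: all 'm' => match
  Position 4: ('m', 'd', 'g') => mismatch, stop
LCP = "cifm" (length 4)

4


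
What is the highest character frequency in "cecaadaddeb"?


Input: cecaadaddeb
Character counts:
  'a': 3
  'b': 1
  'c': 2
  'd': 3
  'e': 2
Maximum frequency: 3

3


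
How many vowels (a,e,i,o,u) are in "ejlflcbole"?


Input: ejlflcbole
Checking each character:
  'e' at position 0: vowel (running total: 1)
  'j' at position 1: consonant
  'l' at position 2: consonant
  'f' at position 3: consonant
  'l' at position 4: consonant
  'c' at position 5: consonant
  'b' at position 6: consonant
  'o' at position 7: vowel (running total: 2)
  'l' at position 8: consonant
  'e' at position 9: vowel (running total: 3)
Total vowels: 3

3


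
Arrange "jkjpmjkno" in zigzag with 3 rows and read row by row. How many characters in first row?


Zigzag "jkjpmjkno" into 3 rows:
Placing characters:
  'j' => row 0
  'k' => row 1
  'j' => row 2
  'p' => row 1
  'm' => row 0
  'j' => row 1
  'k' => row 2
  'n' => row 1
  'o' => row 0
Rows:
  Row 0: "jmo"
  Row 1: "kpjn"
  Row 2: "jk"
First row length: 3

3


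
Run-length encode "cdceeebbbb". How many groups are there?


Input: cdceeebbbb
Scanning for consecutive runs:
  Group 1: 'c' x 1 (positions 0-0)
  Group 2: 'd' x 1 (positions 1-1)
  Group 3: 'c' x 1 (positions 2-2)
  Group 4: 'e' x 3 (positions 3-5)
  Group 5: 'b' x 4 (positions 6-9)
Total groups: 5

5


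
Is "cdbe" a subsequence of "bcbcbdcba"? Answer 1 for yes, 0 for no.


Check if "cdbe" is a subsequence of "bcbcbdcba"
Greedy scan:
  Position 0 ('b'): no match needed
  Position 1 ('c'): matches sub[0] = 'c'
  Position 2 ('b'): no match needed
  Position 3 ('c'): no match needed
  Position 4 ('b'): no match needed
  Position 5 ('d'): matches sub[1] = 'd'
  Position 6 ('c'): no match needed
  Position 7 ('b'): matches sub[2] = 'b'
  Position 8 ('a'): no match needed
Only matched 3/4 characters => not a subsequence

0


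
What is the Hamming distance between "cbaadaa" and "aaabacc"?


Comparing "cbaadaa" and "aaabacc" position by position:
  Position 0: 'c' vs 'a' => differ
  Position 1: 'b' vs 'a' => differ
  Position 2: 'a' vs 'a' => same
  Position 3: 'a' vs 'b' => differ
  Position 4: 'd' vs 'a' => differ
  Position 5: 'a' vs 'c' => differ
  Position 6: 'a' vs 'c' => differ
Total differences (Hamming distance): 6

6


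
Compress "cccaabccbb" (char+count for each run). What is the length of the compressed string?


Input: cccaabccbb
Runs:
  'c' x 3 => "c3"
  'a' x 2 => "a2"
  'b' x 1 => "b1"
  'c' x 2 => "c2"
  'b' x 2 => "b2"
Compressed: "c3a2b1c2b2"
Compressed length: 10

10


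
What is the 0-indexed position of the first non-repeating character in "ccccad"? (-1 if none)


Input: ccccad
Character frequencies:
  'a': 1
  'c': 4
  'd': 1
Scanning left to right for freq == 1:
  Position 0 ('c'): freq=4, skip
  Position 1 ('c'): freq=4, skip
  Position 2 ('c'): freq=4, skip
  Position 3 ('c'): freq=4, skip
  Position 4 ('a'): unique! => answer = 4

4


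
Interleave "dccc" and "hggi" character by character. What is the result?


Interleaving "dccc" and "hggi":
  Position 0: 'd' from first, 'h' from second => "dh"
  Position 1: 'c' from first, 'g' from second => "cg"
  Position 2: 'c' from first, 'g' from second => "cg"
  Position 3: 'c' from first, 'i' from second => "ci"
Result: dhcgcgci

dhcgcgci


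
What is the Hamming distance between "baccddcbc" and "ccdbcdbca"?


Comparing "baccddcbc" and "ccdbcdbca" position by position:
  Position 0: 'b' vs 'c' => differ
  Position 1: 'a' vs 'c' => differ
  Position 2: 'c' vs 'd' => differ
  Position 3: 'c' vs 'b' => differ
  Position 4: 'd' vs 'c' => differ
  Position 5: 'd' vs 'd' => same
  Position 6: 'c' vs 'b' => differ
  Position 7: 'b' vs 'c' => differ
  Position 8: 'c' vs 'a' => differ
Total differences (Hamming distance): 8

8


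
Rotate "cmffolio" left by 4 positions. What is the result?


Input: "cmffolio", rotate left by 4
First 4 characters: "cmff"
Remaining characters: "olio"
Concatenate remaining + first: "olio" + "cmff" = "oliocmff"

oliocmff


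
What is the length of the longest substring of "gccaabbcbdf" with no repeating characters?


Input: "gccaabbcbdf"
Sliding window (track last position of each char):
  Position 0 ('g'): window [0,0] length 1 -- new best
  Position 1 ('c'): window [0,1] length 2 -- new best
  Position 2 ('c'): repeat (last at 1), move window start to 2
  Position 2 ('c'): window [2,2] length 1
  Position 3 ('a'): window [2,3] length 2
  Position 4 ('a'): repeat (last at 3), move window start to 4
  Position 4 ('a'): window [4,4] length 1
  Position 5 ('b'): window [4,5] length 2
  Position 6 ('b'): repeat (last at 5), move window start to 6
  Position 6 ('b'): window [6,6] length 1
  Position 7 ('c'): window [6,7] length 2
  Position 8 ('b'): repeat (last at 6), move window start to 7
  Position 8 ('b'): window [7,8] length 2
  Position 9 ('d'): window [7,9] length 3 -- new best
  Position 10 ('f'): window [7,10] length 4 -- new best
Longest substring with no repeats: "cbdf" with length 4

4


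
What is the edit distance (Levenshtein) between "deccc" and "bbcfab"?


Computing edit distance: "deccc" -> "bbcfab"
DP table:
           b    b    c    f    a    b
      0    1    2    3    4    5    6
  d   1    1    2    3    4    5    6
  e   2    2    2    3    4    5    6
  c   3    3    3    2    3    4    5
  c   4    4    4    3    3    4    5
  c   5    5    5    4    4    4    5
Edit distance = dp[5][6] = 5

5


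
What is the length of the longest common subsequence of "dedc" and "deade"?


LCS of "dedc" and "deade"
DP table:
           d    e    a    d    e
      0    0    0    0    0    0
  d   0    1    1    1    1    1
  e   0    1    2    2    2    2
  d   0    1    2    2    3    3
  c   0    1    2    2    3    3
LCS length = dp[4][5] = 3

3


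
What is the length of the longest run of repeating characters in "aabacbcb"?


Input: "aabacbcb"
Scanning for longest run:
  Position 1 ('a'): continues run of 'a', length=2
  Position 2 ('b'): new char, reset run to 1
  Position 3 ('a'): new char, reset run to 1
  Position 4 ('c'): new char, reset run to 1
  Position 5 ('b'): new char, reset run to 1
  Position 6 ('c'): new char, reset run to 1
  Position 7 ('b'): new char, reset run to 1
Longest run: 'a' with length 2

2


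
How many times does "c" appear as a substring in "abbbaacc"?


Searching for "c" in "abbbaacc"
Scanning each position:
  Position 0: "a" => no
  Position 1: "b" => no
  Position 2: "b" => no
  Position 3: "b" => no
  Position 4: "a" => no
  Position 5: "a" => no
  Position 6: "c" => MATCH
  Position 7: "c" => MATCH
Total occurrences: 2

2


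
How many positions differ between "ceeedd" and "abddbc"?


Comparing "ceeedd" and "abddbc" position by position:
  Position 0: 'c' vs 'a' => DIFFER
  Position 1: 'e' vs 'b' => DIFFER
  Position 2: 'e' vs 'd' => DIFFER
  Position 3: 'e' vs 'd' => DIFFER
  Position 4: 'd' vs 'b' => DIFFER
  Position 5: 'd' vs 'c' => DIFFER
Positions that differ: 6

6


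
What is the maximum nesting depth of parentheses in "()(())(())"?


Input: "()(())(())"
Tracking depth:
  Position 0 '(': depth becomes 1
  Position 1 ')': depth becomes 0
  Position 2 '(': depth becomes 1
  Position 3 '(': depth becomes 2
  Position 4 ')': depth becomes 1
  Position 5 ')': depth becomes 0
  Position 6 '(': depth becomes 1
  Position 7 '(': depth becomes 2
  Position 8 ')': depth becomes 1
  Position 9 ')': depth becomes 0
Maximum depth reached: 2

2


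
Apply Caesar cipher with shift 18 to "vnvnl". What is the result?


Caesar cipher: shift "vnvnl" by 18
  'v' (pos 21) + 18 = pos 13 = 'n'
  'n' (pos 13) + 18 = pos 5 = 'f'
  'v' (pos 21) + 18 = pos 13 = 'n'
  'n' (pos 13) + 18 = pos 5 = 'f'
  'l' (pos 11) + 18 = pos 3 = 'd'
Result: nfnfd

nfnfd


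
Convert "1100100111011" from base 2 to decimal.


Input: "1100100111011" in base 2
Positional expansion:
  Digit '1' (value 1) x 2^12 = 4096
  Digit '1' (value 1) x 2^11 = 2048
  Digit '0' (value 0) x 2^10 = 0
  Digit '0' (value 0) x 2^9 = 0
  Digit '1' (value 1) x 2^8 = 256
  Digit '0' (value 0) x 2^7 = 0
  Digit '0' (value 0) x 2^6 = 0
  Digit '1' (value 1) x 2^5 = 32
  Digit '1' (value 1) x 2^4 = 16
  Digit '1' (value 1) x 2^3 = 8
  Digit '0' (value 0) x 2^2 = 0
  Digit '1' (value 1) x 2^1 = 2
  Digit '1' (value 1) x 2^0 = 1
Sum = 6459

6459


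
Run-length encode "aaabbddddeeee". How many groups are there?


Input: aaabbddddeeee
Scanning for consecutive runs:
  Group 1: 'a' x 3 (positions 0-2)
  Group 2: 'b' x 2 (positions 3-4)
  Group 3: 'd' x 4 (positions 5-8)
  Group 4: 'e' x 4 (positions 9-12)
Total groups: 4

4


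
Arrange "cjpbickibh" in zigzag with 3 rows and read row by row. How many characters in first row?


Zigzag "cjpbickibh" into 3 rows:
Placing characters:
  'c' => row 0
  'j' => row 1
  'p' => row 2
  'b' => row 1
  'i' => row 0
  'c' => row 1
  'k' => row 2
  'i' => row 1
  'b' => row 0
  'h' => row 1
Rows:
  Row 0: "cib"
  Row 1: "jbcih"
  Row 2: "pk"
First row length: 3

3


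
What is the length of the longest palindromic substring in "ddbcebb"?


Input: "ddbcebb"
Checking substrings for palindromes:
  [0:2] "dd" (len 2) => palindrome
  [5:7] "bb" (len 2) => palindrome
Longest palindromic substring: "dd" with length 2

2


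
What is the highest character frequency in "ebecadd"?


Input: ebecadd
Character counts:
  'a': 1
  'b': 1
  'c': 1
  'd': 2
  'e': 2
Maximum frequency: 2

2


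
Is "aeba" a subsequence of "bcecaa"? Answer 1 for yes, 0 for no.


Check if "aeba" is a subsequence of "bcecaa"
Greedy scan:
  Position 0 ('b'): no match needed
  Position 1 ('c'): no match needed
  Position 2 ('e'): no match needed
  Position 3 ('c'): no match needed
  Position 4 ('a'): matches sub[0] = 'a'
  Position 5 ('a'): no match needed
Only matched 1/4 characters => not a subsequence

0


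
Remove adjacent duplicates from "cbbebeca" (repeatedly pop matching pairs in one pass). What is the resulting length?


Input: cbbebeca
Stack-based adjacent duplicate removal:
  Read 'c': push. Stack: c
  Read 'b': push. Stack: cb
  Read 'b': matches stack top 'b' => pop. Stack: c
  Read 'e': push. Stack: ce
  Read 'b': push. Stack: ceb
  Read 'e': push. Stack: cebe
  Read 'c': push. Stack: cebec
  Read 'a': push. Stack: cebeca
Final stack: "cebeca" (length 6)

6


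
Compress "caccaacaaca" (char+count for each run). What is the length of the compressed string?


Input: caccaacaaca
Runs:
  'c' x 1 => "c1"
  'a' x 1 => "a1"
  'c' x 2 => "c2"
  'a' x 2 => "a2"
  'c' x 1 => "c1"
  'a' x 2 => "a2"
  'c' x 1 => "c1"
  'a' x 1 => "a1"
Compressed: "c1a1c2a2c1a2c1a1"
Compressed length: 16

16


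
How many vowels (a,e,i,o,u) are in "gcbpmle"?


Input: gcbpmle
Checking each character:
  'g' at position 0: consonant
  'c' at position 1: consonant
  'b' at position 2: consonant
  'p' at position 3: consonant
  'm' at position 4: consonant
  'l' at position 5: consonant
  'e' at position 6: vowel (running total: 1)
Total vowels: 1

1


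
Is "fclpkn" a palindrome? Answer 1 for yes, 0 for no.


Input: fclpkn
Reversed: nkplcf
  Compare pos 0 ('f') with pos 5 ('n'): MISMATCH
  Compare pos 1 ('c') with pos 4 ('k'): MISMATCH
  Compare pos 2 ('l') with pos 3 ('p'): MISMATCH
Result: not a palindrome

0


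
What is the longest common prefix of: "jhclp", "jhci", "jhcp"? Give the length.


Words: jhclp, jhci, jhcp
  Position 0: all 'j' => match
  Position 1: all 'h' => match
  Position 2: all 'c' => match
  Position 3: ('l', 'i', 'p') => mismatch, stop
LCP = "jhc" (length 3)

3


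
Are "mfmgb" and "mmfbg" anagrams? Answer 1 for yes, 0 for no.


Strings: "mfmgb", "mmfbg"
Sorted first:  bfgmm
Sorted second: bfgmm
Sorted forms match => anagrams

1


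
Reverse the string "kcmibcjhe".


Input: kcmibcjhe
Reading characters right to left:
  Position 8: 'e'
  Position 7: 'h'
  Position 6: 'j'
  Position 5: 'c'
  Position 4: 'b'
  Position 3: 'i'
  Position 2: 'm'
  Position 1: 'c'
  Position 0: 'k'
Reversed: ehjcbimck

ehjcbimck


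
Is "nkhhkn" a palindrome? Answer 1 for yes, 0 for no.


Input: nkhhkn
Reversed: nkhhkn
  Compare pos 0 ('n') with pos 5 ('n'): match
  Compare pos 1 ('k') with pos 4 ('k'): match
  Compare pos 2 ('h') with pos 3 ('h'): match
Result: palindrome

1


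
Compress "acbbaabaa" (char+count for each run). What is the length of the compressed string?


Input: acbbaabaa
Runs:
  'a' x 1 => "a1"
  'c' x 1 => "c1"
  'b' x 2 => "b2"
  'a' x 2 => "a2"
  'b' x 1 => "b1"
  'a' x 2 => "a2"
Compressed: "a1c1b2a2b1a2"
Compressed length: 12

12


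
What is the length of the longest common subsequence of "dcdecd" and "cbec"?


LCS of "dcdecd" and "cbec"
DP table:
           c    b    e    c
      0    0    0    0    0
  d   0    0    0    0    0
  c   0    1    1    1    1
  d   0    1    1    1    1
  e   0    1    1    2    2
  c   0    1    1    2    3
  d   0    1    1    2    3
LCS length = dp[6][4] = 3

3


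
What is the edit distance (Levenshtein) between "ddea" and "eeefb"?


Computing edit distance: "ddea" -> "eeefb"
DP table:
           e    e    e    f    b
      0    1    2    3    4    5
  d   1    1    2    3    4    5
  d   2    2    2    3    4    5
  e   3    2    2    2    3    4
  a   4    3    3    3    3    4
Edit distance = dp[4][5] = 4

4
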